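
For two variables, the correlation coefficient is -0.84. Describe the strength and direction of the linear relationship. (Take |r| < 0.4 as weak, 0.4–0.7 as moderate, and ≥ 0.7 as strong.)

strong negative

r = -0.84 < 0 so the relationship is negative.
|r| = 0.84, which falls in the strong range.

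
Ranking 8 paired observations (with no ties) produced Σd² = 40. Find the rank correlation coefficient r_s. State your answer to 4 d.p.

0.5238

ρ = 1 − 6Σd² / [n(n²−1)] = 1 − 6×40 / (8×63)
  = 1 − 240/504 = 1 − 0.47619 ≈ 0.5238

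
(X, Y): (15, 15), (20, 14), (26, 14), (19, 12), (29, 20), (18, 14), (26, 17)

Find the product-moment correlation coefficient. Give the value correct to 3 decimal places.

n = 7, ΣX = 153, ΣY = 106, ΣX² = 3503, ΣY² = 1646, ΣXY = 2371
nΣXY − ΣXΣY = 16597 − 16218 = 379
nΣX² − (ΣX)² = 24521 − 23409 = 1112; nΣY² − (ΣY)² = 11522 − 11236 = 286
r = 379 / √(1112 × 286) = 379 / 563.9433 ≈ 0.672

0.672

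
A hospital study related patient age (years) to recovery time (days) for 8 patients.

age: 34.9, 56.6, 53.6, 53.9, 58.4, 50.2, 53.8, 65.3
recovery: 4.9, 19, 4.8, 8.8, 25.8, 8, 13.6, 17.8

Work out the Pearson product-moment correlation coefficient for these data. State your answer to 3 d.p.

n = 8, Σx = 426.7, Σy = 102.7, Σx² = 23288.87, Σy² = 1716.93, Σxy = 5780.35
nΣxy − ΣxΣy = 46242.8 − 43822.09 = 2420.71
nΣx² − (Σx)² = 186310.96 − 182072.89 = 4238.07; nΣy² − (Σy)² = 13735.44 − 10547.29 = 3188.15
r = 2420.71 / √(4238.07 × 3188.15) = 2420.71 / 3675.8132 ≈ 0.659

0.659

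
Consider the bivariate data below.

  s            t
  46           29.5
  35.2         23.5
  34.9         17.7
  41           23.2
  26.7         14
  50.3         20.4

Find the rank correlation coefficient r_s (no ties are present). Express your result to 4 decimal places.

0.6000

Rank s: 5, 3, 2, 4, 1, 6
Rank t: 6, 5, 2, 4, 1, 3
d = rank(s) − rank(t): -1, -2, 0, 0, 0, 3; Σd² = 14
ρ = 1 − 6Σd² / [n(n²−1)] = 1 − 6×14 / (6×35) = 1 − 84/210 ≈ 0.6000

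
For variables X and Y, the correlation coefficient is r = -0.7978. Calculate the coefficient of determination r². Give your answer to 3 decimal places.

r² = (-0.7978)² = 0.636

0.636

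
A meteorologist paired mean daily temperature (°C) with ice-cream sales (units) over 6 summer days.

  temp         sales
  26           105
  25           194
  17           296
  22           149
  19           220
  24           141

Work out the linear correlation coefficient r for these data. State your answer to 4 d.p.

n = 6, Σx = 133, Σy = 1105, Σx² = 3011, Σy² = 226759, Σxy = 23454
nΣxy − ΣxΣy = 140724 − 146965 = -6241
nΣx² − (Σx)² = 18066 − 17689 = 377; nΣy² − (Σy)² = 1360554 − 1221025 = 139529
r = -6241 / √(377 × 139529) = -6241 / 7252.7535 ≈ -0.8605

-0.8605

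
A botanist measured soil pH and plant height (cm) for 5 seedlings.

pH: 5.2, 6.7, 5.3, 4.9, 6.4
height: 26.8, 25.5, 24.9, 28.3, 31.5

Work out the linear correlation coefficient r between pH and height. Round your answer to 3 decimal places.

0.184

n = 5, Σx = 28.5, Σy = 137, Σx² = 164.99, Σy² = 3781.64, Σxy = 782.45
nΣxy − ΣxΣy = 3912.25 − 3904.5 = 7.75
nΣx² − (Σx)² = 824.95 − 812.25 = 12.7; nΣy² − (Σy)² = 18908.2 − 18769 = 139.2
r = 7.75 / √(12.7 × 139.2) = 7.75 / 42.0457 ≈ 0.184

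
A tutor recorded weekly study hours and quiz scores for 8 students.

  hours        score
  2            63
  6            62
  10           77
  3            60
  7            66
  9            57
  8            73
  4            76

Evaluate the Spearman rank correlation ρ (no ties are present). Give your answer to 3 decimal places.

Rank hours: 1, 4, 8, 2, 5, 7, 6, 3
Rank score: 4, 3, 8, 2, 5, 1, 6, 7
d = rank(hours) − rank(score): -3, 1, 0, 0, 0, 6, 0, -4; Σd² = 62
ρ = 1 − 6Σd² / [n(n²−1)] = 1 − 6×62 / (8×63) = 1 − 372/504 ≈ 0.262

0.262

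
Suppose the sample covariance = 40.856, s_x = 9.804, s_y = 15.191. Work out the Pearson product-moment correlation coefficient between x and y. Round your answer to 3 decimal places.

0.274

r = Cov(x,y) / (s_x · s_y) = 40.856 / (9.804 × 15.191)
  = 40.856 / 148.9326 ≈ 0.274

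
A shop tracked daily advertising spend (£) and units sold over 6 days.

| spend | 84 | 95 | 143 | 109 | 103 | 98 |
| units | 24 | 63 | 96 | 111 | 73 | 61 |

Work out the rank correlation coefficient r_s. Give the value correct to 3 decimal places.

Rank spend: 1, 2, 6, 5, 4, 3
Rank units: 1, 3, 5, 6, 4, 2
d = rank(spend) − rank(units): 0, -1, 1, -1, 0, 1; Σd² = 4
ρ = 1 − 6Σd² / [n(n²−1)] = 1 − 6×4 / (6×35) = 1 − 24/210 ≈ 0.886

0.886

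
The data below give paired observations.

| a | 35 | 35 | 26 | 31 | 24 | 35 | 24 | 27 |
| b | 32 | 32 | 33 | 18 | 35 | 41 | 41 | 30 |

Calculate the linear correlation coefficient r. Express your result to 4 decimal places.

-0.1462

n = 8, Σa = 237, Σb = 262, Σa² = 7193, Σb² = 8948, Σab = 7725
nΣab − ΣaΣb = 61800 − 62094 = -294
nΣa² − (Σa)² = 57544 − 56169 = 1375; nΣb² − (Σb)² = 71584 − 68644 = 2940
r = -294 / √(1375 × 2940) = -294 / 2010.5969 ≈ -0.1462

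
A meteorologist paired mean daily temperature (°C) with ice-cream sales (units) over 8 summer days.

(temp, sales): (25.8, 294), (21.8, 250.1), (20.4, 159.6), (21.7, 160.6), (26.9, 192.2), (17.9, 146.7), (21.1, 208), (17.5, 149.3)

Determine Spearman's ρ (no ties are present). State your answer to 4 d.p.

0.7857

Rank temp: 7, 6, 3, 5, 8, 2, 4, 1
Rank sales: 8, 7, 3, 4, 5, 1, 6, 2
d = rank(temp) − rank(sales): -1, -1, 0, 1, 3, 1, -2, -1; Σd² = 18
ρ = 1 − 6Σd² / [n(n²−1)] = 1 − 6×18 / (8×63) = 1 − 108/504 ≈ 0.7857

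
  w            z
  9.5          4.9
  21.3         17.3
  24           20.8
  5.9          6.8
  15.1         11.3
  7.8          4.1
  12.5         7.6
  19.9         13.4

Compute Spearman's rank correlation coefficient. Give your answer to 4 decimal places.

Rank w: 3, 7, 8, 1, 5, 2, 4, 6
Rank z: 2, 7, 8, 3, 5, 1, 4, 6
d = rank(w) − rank(z): 1, 0, 0, -2, 0, 1, 0, 0; Σd² = 6
ρ = 1 − 6Σd² / [n(n²−1)] = 1 − 6×6 / (8×63) = 1 − 36/504 ≈ 0.9286

0.9286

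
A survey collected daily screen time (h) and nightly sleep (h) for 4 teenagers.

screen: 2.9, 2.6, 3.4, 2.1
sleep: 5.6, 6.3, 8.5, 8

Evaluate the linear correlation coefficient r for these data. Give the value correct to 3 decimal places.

0.098

n = 4, Σx = 11, Σy = 28.4, Σx² = 31.14, Σy² = 207.3, Σxy = 78.32
nΣxy − ΣxΣy = 313.28 − 312.4 = 0.88
nΣx² − (Σx)² = 124.56 − 121 = 3.56; nΣy² − (Σy)² = 829.2 − 806.56 = 22.64
r = 0.88 / √(3.56 × 22.64) = 0.88 / 8.9777 ≈ 0.098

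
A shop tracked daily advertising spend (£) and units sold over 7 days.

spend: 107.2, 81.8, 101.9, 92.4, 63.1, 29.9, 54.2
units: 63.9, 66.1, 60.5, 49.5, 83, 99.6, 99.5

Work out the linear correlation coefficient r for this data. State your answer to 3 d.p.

-0.894

n = 7, Σx = 530.5, Σy = 522.1, Σx² = 44917.71, Σy² = 41272.33, Σxy = 36604.05
nΣxy − ΣxΣy = 256228.35 − 276974.05 = -20745.7
nΣx² − (Σx)² = 314423.97 − 281430.25 = 32993.72; nΣy² − (Σy)² = 288906.31 − 272588.41 = 16317.9
r = -20745.7 / √(32993.72 × 16317.9) = -20745.7 / 23203.1943 ≈ -0.894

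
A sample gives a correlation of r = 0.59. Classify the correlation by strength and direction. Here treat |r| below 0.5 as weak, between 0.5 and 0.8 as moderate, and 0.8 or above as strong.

r = 0.59 > 0 so the relationship is positive.
|r| = 0.59, which falls in the moderate range.

moderate positive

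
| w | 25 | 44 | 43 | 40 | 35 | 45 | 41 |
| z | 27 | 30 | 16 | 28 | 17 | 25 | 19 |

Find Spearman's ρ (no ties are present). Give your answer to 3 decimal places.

0.071

Rank w: 1, 6, 5, 3, 2, 7, 4
Rank z: 5, 7, 1, 6, 2, 4, 3
d = rank(w) − rank(z): -4, -1, 4, -3, 0, 3, 1; Σd² = 52
ρ = 1 − 6Σd² / [n(n²−1)] = 1 − 6×52 / (7×48) = 1 − 312/336 ≈ 0.071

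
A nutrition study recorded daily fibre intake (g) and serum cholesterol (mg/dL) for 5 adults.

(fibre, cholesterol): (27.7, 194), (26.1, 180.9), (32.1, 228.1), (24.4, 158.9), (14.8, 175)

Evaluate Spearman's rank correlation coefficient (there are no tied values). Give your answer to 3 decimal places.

Rank fibre: 4, 3, 5, 2, 1
Rank cholesterol: 4, 3, 5, 1, 2
d = rank(fibre) − rank(cholesterol): 0, 0, 0, 1, -1; Σd² = 2
ρ = 1 − 6Σd² / [n(n²−1)] = 1 − 6×2 / (5×24) = 1 − 12/120 ≈ 0.900

0.900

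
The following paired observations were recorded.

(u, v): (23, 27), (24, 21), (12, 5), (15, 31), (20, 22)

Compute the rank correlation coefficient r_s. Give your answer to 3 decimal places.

Rank u: 4, 5, 1, 2, 3
Rank v: 4, 2, 1, 5, 3
d = rank(u) − rank(v): 0, 3, 0, -3, 0; Σd² = 18
ρ = 1 − 6Σd² / [n(n²−1)] = 1 − 6×18 / (5×24) = 1 − 108/120 ≈ 0.100

0.100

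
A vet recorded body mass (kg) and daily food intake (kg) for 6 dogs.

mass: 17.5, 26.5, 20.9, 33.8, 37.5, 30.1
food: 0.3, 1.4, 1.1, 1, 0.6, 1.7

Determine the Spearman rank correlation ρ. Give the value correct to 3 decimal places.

Rank mass: 1, 3, 2, 5, 6, 4
Rank food: 1, 5, 4, 3, 2, 6
d = rank(mass) − rank(food): 0, -2, -2, 2, 4, -2; Σd² = 32
ρ = 1 − 6Σd² / [n(n²−1)] = 1 − 6×32 / (6×35) = 1 − 192/210 ≈ 0.086

0.086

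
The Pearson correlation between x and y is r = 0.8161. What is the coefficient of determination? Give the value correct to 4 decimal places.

r² = (0.8161)² = 0.6660

0.6660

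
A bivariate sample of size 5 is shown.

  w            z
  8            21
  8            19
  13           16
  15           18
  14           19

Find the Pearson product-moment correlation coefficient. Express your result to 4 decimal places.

n = 5, Σw = 58, Σz = 93, Σw² = 718, Σz² = 1743, Σwz = 1064
nΣwz − ΣwΣz = 5320 − 5394 = -74
nΣw² − (Σw)² = 3590 − 3364 = 226; nΣz² − (Σz)² = 8715 − 8649 = 66
r = -74 / √(226 × 66) = -74 / 122.1311 ≈ -0.6059

-0.6059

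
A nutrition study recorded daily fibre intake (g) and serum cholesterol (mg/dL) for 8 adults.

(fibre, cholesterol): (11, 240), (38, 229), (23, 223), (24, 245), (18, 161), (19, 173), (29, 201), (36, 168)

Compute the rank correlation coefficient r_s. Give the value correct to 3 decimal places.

0.048

Rank fibre: 1, 8, 4, 5, 2, 3, 6, 7
Rank cholesterol: 7, 6, 5, 8, 1, 3, 4, 2
d = rank(fibre) − rank(cholesterol): -6, 2, -1, -3, 1, 0, 2, 5; Σd² = 80
ρ = 1 − 6Σd² / [n(n²−1)] = 1 − 6×80 / (8×63) = 1 − 480/504 ≈ 0.048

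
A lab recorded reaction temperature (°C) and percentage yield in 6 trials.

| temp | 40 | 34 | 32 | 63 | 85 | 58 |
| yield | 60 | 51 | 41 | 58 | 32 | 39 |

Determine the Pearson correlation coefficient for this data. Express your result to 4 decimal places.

n = 6, Σx = 312, Σy = 281, Σx² = 18338, Σy² = 13791, Σxy = 14082
nΣxy − ΣxΣy = 84492 − 87672 = -3180
nΣx² − (Σx)² = 110028 − 97344 = 12684; nΣy² − (Σy)² = 82746 − 78961 = 3785
r = -3180 / √(12684 × 3785) = -3180 / 6928.8484 ≈ -0.4590

-0.4590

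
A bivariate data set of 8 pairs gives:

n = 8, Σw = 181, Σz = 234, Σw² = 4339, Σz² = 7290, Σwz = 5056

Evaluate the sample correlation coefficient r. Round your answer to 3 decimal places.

-0.723

r = (nΣwz − ΣwΣz) / √[(nΣw² − (Σw)²)(nΣz² − (Σz)²)]
Numerator: 8×5056 − 181×234 = -1906
Denominator: √[(34712 − 32761)(58320 − 54756)] = √[1951 × 3564] = 2636.9232
r = -1906 / 2636.9232 ≈ -0.723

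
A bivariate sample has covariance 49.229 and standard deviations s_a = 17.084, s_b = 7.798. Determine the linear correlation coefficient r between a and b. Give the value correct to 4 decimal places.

r = Cov(a,b) / (s_a · s_b) = 49.229 / (17.084 × 7.798)
  = 49.229 / 133.2210 ≈ 0.3695

0.3695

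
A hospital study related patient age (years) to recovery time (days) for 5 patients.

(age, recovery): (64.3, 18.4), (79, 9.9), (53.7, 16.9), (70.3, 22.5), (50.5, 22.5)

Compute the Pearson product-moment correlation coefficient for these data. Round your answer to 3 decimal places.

-0.584

n = 5, Σx = 317.8, Σy = 90.2, Σx² = 20751.52, Σy² = 1734.68, Σxy = 5590.75
nΣxy − ΣxΣy = 27953.75 − 28665.56 = -711.81
nΣx² − (Σx)² = 103757.6 − 100996.84 = 2760.76; nΣy² − (Σy)² = 8673.4 − 8136.04 = 537.36
r = -711.81 / √(2760.76 × 537.36) = -711.81 / 1217.9992 ≈ -0.584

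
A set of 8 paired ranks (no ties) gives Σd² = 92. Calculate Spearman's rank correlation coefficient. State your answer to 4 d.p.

ρ = 1 − 6Σd² / [n(n²−1)] = 1 − 6×92 / (8×63)
  = 1 − 552/504 = 1 − 1.09524 ≈ -0.0952

-0.0952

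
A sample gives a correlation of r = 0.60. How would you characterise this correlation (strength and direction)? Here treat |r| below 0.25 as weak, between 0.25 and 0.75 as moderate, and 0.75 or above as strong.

r = 0.60 > 0 so the relationship is positive.
|r| = 0.60, which falls in the moderate range.

moderate positive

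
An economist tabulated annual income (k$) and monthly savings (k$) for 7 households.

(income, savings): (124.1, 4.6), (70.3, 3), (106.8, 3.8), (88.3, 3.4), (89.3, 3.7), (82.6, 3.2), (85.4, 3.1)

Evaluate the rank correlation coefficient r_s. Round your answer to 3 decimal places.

0.964

Rank income: 7, 1, 6, 4, 5, 2, 3
Rank savings: 7, 1, 6, 4, 5, 3, 2
d = rank(income) − rank(savings): 0, 0, 0, 0, 0, -1, 1; Σd² = 2
ρ = 1 − 6Σd² / [n(n²−1)] = 1 − 6×2 / (7×48) = 1 − 12/336 ≈ 0.964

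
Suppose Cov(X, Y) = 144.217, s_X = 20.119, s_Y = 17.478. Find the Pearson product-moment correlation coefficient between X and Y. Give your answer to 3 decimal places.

r = Cov(X,Y) / (s_X · s_Y) = 144.217 / (20.119 × 17.478)
  = 144.217 / 351.6399 ≈ 0.410

0.410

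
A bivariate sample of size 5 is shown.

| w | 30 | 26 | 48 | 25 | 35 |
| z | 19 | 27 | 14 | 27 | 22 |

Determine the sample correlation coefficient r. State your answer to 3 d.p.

-0.897

n = 5, Σw = 164, Σz = 109, Σw² = 5730, Σz² = 2499, Σwz = 3389
nΣwz − ΣwΣz = 16945 − 17876 = -931
nΣw² − (Σw)² = 28650 − 26896 = 1754; nΣz² − (Σz)² = 12495 − 11881 = 614
r = -931 / √(1754 × 614) = -931 / 1037.7649 ≈ -0.897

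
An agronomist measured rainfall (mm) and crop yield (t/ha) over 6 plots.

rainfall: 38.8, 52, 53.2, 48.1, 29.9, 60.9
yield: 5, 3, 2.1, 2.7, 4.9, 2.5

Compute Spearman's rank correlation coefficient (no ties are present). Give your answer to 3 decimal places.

-0.829

Rank rainfall: 2, 4, 5, 3, 1, 6
Rank yield: 6, 4, 1, 3, 5, 2
d = rank(rainfall) − rank(yield): -4, 0, 4, 0, -4, 4; Σd² = 64
ρ = 1 − 6Σd² / [n(n²−1)] = 1 − 6×64 / (6×35) = 1 − 384/210 ≈ -0.829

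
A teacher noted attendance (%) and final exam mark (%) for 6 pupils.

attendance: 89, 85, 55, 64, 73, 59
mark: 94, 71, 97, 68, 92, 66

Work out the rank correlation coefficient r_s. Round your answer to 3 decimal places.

Rank attendance: 6, 5, 1, 3, 4, 2
Rank mark: 5, 3, 6, 2, 4, 1
d = rank(attendance) − rank(mark): 1, 2, -5, 1, 0, 1; Σd² = 32
ρ = 1 − 6Σd² / [n(n²−1)] = 1 − 6×32 / (6×35) = 1 − 192/210 ≈ 0.086

0.086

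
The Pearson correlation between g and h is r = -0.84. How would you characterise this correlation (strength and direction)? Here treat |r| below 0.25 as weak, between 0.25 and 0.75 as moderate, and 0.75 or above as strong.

strong negative

r = -0.84 < 0 so the relationship is negative.
|r| = 0.84, which falls in the strong range.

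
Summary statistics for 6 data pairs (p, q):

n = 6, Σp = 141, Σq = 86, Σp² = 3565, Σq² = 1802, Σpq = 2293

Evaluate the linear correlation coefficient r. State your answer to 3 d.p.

r = (nΣpq − ΣpΣq) / √[(nΣp² − (Σp)²)(nΣq² − (Σq)²)]
Numerator: 6×2293 − 141×86 = 1632
Denominator: √[(21390 − 19881)(10812 − 7396)] = √[1509 × 3416] = 2270.4061
r = 1632 / 2270.4061 ≈ 0.719

0.719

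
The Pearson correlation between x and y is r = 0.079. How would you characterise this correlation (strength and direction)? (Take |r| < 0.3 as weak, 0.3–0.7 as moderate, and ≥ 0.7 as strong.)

weak positive

r = 0.079 > 0 so the relationship is positive.
|r| = 0.079, which falls in the weak range.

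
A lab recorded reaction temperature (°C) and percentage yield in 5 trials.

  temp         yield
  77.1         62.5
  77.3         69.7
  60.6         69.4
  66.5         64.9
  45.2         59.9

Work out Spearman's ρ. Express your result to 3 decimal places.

Rank temp: 4, 5, 2, 3, 1
Rank yield: 2, 5, 4, 3, 1
d = rank(temp) − rank(yield): 2, 0, -2, 0, 0; Σd² = 8
ρ = 1 − 6Σd² / [n(n²−1)] = 1 − 6×8 / (5×24) = 1 − 48/120 ≈ 0.600

0.600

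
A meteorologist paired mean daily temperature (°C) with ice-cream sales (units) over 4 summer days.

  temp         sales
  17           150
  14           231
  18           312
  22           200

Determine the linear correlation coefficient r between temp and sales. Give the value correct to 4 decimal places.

-0.0754

n = 4, Σx = 71, Σy = 893, Σx² = 1293, Σy² = 213205, Σxy = 15800
nΣxy − ΣxΣy = 63200 − 63403 = -203
nΣx² − (Σx)² = 5172 − 5041 = 131; nΣy² − (Σy)² = 852820 − 797449 = 55371
r = -203 / √(131 × 55371) = -203 / 2693.2510 ≈ -0.0754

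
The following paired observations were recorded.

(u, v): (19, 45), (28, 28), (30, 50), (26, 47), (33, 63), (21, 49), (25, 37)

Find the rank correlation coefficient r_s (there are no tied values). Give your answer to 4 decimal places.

0.4643

Rank u: 1, 5, 6, 4, 7, 2, 3
Rank v: 3, 1, 6, 4, 7, 5, 2
d = rank(u) − rank(v): -2, 4, 0, 0, 0, -3, 1; Σd² = 30
ρ = 1 − 6Σd² / [n(n²−1)] = 1 − 6×30 / (7×48) = 1 − 180/336 ≈ 0.4643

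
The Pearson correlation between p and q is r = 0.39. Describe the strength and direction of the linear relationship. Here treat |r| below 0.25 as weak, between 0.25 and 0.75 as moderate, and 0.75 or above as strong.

r = 0.39 > 0 so the relationship is positive.
|r| = 0.39, which falls in the moderate range.

moderate positive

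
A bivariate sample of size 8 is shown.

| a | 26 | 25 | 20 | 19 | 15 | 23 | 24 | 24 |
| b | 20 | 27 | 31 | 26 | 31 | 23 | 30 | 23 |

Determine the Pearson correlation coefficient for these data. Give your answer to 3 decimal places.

n = 8, Σa = 176, Σb = 211, Σa² = 3968, Σb² = 5685, Σab = 4575
nΣab − ΣaΣb = 36600 − 37136 = -536
nΣa² − (Σa)² = 31744 − 30976 = 768; nΣb² − (Σb)² = 45480 − 44521 = 959
r = -536 / √(768 × 959) = -536 / 858.2028 ≈ -0.625

-0.625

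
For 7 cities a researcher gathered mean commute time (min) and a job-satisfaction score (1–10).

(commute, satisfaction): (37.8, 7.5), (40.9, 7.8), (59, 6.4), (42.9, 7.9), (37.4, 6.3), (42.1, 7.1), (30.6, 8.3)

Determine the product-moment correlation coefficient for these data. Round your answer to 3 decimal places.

n = 7, Σx = 290.7, Σy = 51.3, Σx² = 12530.59, Σy² = 379.45, Σxy = 2107.54
nΣxy − ΣxΣy = 14752.78 − 14912.91 = -160.13
nΣx² − (Σx)² = 87714.13 − 84506.49 = 3207.64; nΣy² − (Σy)² = 2656.15 − 2631.69 = 24.46
r = -160.13 / √(3207.64 × 24.46) = -160.13 / 280.1051 ≈ -0.572

-0.572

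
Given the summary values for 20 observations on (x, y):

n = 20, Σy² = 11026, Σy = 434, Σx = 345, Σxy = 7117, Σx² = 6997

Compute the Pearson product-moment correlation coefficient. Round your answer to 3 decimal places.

-0.285

r = (nΣxy − ΣxΣy) / √[(nΣx² − (Σx)²)(nΣy² − (Σy)²)]
Numerator: 20×7117 − 345×434 = -7390
Denominator: √[(139940 − 119025)(220520 − 188356)] = √[20915 × 32164] = 25936.6548
r = -7390 / 25936.6548 ≈ -0.285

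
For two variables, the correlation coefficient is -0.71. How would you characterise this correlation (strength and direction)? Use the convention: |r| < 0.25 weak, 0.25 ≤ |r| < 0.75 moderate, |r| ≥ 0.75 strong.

moderate negative

r = -0.71 < 0 so the relationship is negative.
|r| = 0.71, which falls in the moderate range.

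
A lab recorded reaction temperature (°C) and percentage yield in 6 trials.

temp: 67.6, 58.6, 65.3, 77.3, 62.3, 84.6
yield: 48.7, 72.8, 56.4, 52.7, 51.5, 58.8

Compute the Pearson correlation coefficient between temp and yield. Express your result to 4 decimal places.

n = 6, Σx = 415.7, Σy = 340.9, Σx² = 29281.55, Σy² = 19739.47, Σxy = 23497.76
nΣxy − ΣxΣy = 140986.56 − 141712.13 = -725.57
nΣx² − (Σx)² = 175689.3 − 172806.49 = 2882.81; nΣy² − (Σy)² = 118436.82 − 116212.81 = 2224.01
r = -725.57 / √(2882.81 × 2224.01) = -725.57 / 2532.0739 ≈ -0.2866

-0.2866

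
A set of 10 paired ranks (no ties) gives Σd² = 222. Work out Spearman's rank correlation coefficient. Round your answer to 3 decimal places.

ρ = 1 − 6Σd² / [n(n²−1)] = 1 − 6×222 / (10×99)
  = 1 − 1332/990 = 1 − 1.3455 ≈ -0.345

-0.345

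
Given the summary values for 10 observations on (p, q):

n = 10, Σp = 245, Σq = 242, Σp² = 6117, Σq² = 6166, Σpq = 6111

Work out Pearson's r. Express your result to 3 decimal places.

r = (nΣpq − ΣpΣq) / √[(nΣp² − (Σp)²)(nΣq² − (Σq)²)]
Numerator: 10×6111 − 245×242 = 1820
Denominator: √[(61170 − 60025)(61660 − 58564)] = √[1145 × 3096] = 1882.7958
r = 1820 / 1882.7958 ≈ 0.967

0.967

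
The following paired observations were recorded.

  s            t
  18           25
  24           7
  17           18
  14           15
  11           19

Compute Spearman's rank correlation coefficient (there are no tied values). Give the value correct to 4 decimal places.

Rank s: 4, 5, 3, 2, 1
Rank t: 5, 1, 3, 2, 4
d = rank(s) − rank(t): -1, 4, 0, 0, -3; Σd² = 26
ρ = 1 − 6Σd² / [n(n²−1)] = 1 − 6×26 / (5×24) = 1 − 156/120 ≈ -0.3000

-0.3000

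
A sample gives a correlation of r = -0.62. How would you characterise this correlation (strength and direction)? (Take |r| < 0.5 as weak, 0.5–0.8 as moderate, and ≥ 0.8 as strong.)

r = -0.62 < 0 so the relationship is negative.
|r| = 0.62, which falls in the moderate range.

moderate negative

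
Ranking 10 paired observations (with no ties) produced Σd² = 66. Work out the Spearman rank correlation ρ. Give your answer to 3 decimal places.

ρ = 1 − 6Σd² / [n(n²−1)] = 1 − 6×66 / (10×99)
  = 1 − 396/990 = 1 − 0.4000 ≈ 0.600

0.600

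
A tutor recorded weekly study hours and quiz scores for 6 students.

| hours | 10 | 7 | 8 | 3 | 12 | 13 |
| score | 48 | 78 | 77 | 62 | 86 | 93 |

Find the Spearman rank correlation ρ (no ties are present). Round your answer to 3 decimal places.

Rank hours: 4, 2, 3, 1, 5, 6
Rank score: 1, 4, 3, 2, 5, 6
d = rank(hours) − rank(score): 3, -2, 0, -1, 0, 0; Σd² = 14
ρ = 1 − 6Σd² / [n(n²−1)] = 1 − 6×14 / (6×35) = 1 − 84/210 ≈ 0.600

0.600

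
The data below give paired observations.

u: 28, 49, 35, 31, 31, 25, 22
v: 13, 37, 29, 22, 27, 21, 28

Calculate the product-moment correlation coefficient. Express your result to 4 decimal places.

n = 7, Σu = 221, Σv = 177, Σu² = 7441, Σv² = 4817, Σuv = 5852
nΣuv − ΣuΣv = 40964 − 39117 = 1847
nΣu² − (Σu)² = 52087 − 48841 = 3246; nΣv² − (Σv)² = 33719 − 31329 = 2390
r = 1847 / √(3246 × 2390) = 1847 / 2785.3079 ≈ 0.6631

0.6631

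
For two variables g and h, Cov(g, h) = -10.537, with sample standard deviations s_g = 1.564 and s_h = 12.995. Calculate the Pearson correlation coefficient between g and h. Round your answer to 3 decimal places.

r = Cov(g,h) / (s_g · s_h) = -10.537 / (1.564 × 12.995)
  = -10.537 / 20.3242 ≈ -0.518

-0.518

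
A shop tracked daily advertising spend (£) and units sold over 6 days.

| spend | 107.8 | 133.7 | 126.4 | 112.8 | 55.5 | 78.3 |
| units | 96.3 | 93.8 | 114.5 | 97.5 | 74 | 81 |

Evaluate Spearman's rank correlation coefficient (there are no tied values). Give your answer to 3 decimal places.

0.657

Rank spend: 3, 6, 5, 4, 1, 2
Rank units: 4, 3, 6, 5, 1, 2
d = rank(spend) − rank(units): -1, 3, -1, -1, 0, 0; Σd² = 12
ρ = 1 − 6Σd² / [n(n²−1)] = 1 − 6×12 / (6×35) = 1 − 72/210 ≈ 0.657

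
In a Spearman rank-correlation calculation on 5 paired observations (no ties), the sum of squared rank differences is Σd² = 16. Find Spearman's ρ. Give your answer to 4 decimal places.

0.2000

ρ = 1 − 6Σd² / [n(n²−1)] = 1 − 6×16 / (5×24)
  = 1 − 96/120 = 1 − 0.80000 ≈ 0.2000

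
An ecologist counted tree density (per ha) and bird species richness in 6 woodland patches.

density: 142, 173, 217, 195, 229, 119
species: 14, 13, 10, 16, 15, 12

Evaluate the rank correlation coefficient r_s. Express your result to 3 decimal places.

0.257

Rank density: 2, 3, 5, 4, 6, 1
Rank species: 4, 3, 1, 6, 5, 2
d = rank(density) − rank(species): -2, 0, 4, -2, 1, -1; Σd² = 26
ρ = 1 − 6Σd² / [n(n²−1)] = 1 − 6×26 / (6×35) = 1 − 156/210 ≈ 0.257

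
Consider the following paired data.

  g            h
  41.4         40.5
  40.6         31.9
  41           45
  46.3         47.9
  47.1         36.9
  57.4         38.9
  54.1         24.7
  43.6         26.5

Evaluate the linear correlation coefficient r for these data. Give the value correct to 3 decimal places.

-0.209

n = 8, Σg = 371.5, Σh = 292.3, Σg² = 17527.95, Σh² = 11164.43, Σgh = 13497.13
nΣgh − ΣgΣh = 107977.04 − 108589.45 = -612.41
nΣg² − (Σg)² = 140223.6 − 138012.25 = 2211.35; nΣh² − (Σh)² = 89315.44 − 85439.29 = 3876.15
r = -612.41 / √(2211.35 × 3876.15) = -612.41 / 2927.7166 ≈ -0.209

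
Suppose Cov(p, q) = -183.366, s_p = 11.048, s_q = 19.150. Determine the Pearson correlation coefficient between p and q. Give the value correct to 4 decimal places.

-0.8667

r = Cov(p,q) / (s_p · s_q) = -183.366 / (11.048 × 19.150)
  = -183.366 / 211.5692 ≈ -0.8667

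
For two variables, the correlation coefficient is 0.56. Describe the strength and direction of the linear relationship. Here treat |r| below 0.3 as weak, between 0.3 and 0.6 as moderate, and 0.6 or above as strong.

r = 0.56 > 0 so the relationship is positive.
|r| = 0.56, which falls in the moderate range.

moderate positive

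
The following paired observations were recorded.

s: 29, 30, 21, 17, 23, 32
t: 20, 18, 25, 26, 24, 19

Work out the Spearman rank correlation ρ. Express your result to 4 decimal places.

-0.9429

Rank s: 4, 5, 2, 1, 3, 6
Rank t: 3, 1, 5, 6, 4, 2
d = rank(s) − rank(t): 1, 4, -3, -5, -1, 4; Σd² = 68
ρ = 1 − 6Σd² / [n(n²−1)] = 1 − 6×68 / (6×35) = 1 − 408/210 ≈ -0.9429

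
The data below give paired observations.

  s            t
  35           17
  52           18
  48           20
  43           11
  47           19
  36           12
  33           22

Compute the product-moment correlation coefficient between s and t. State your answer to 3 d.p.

n = 7, Σs = 294, Σt = 119, Σs² = 12676, Σt² = 2123, Σst = 5015
nΣst − ΣsΣt = 35105 − 34986 = 119
nΣs² − (Σs)² = 88732 − 86436 = 2296; nΣt² − (Σt)² = 14861 − 14161 = 700
r = 119 / √(2296 × 700) = 119 / 1267.7539 ≈ 0.094

0.094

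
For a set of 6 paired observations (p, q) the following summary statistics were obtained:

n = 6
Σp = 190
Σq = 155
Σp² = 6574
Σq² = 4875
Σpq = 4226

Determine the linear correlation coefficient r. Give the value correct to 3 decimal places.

r = (nΣpq − ΣpΣq) / √[(nΣp² − (Σp)²)(nΣq² − (Σq)²)]
Numerator: 6×4226 − 190×155 = -4094
Denominator: √[(39444 − 36100)(29250 − 24025)] = √[3344 × 5225] = 4180.0000
r = -4094 / 4180.0000 ≈ -0.979

-0.979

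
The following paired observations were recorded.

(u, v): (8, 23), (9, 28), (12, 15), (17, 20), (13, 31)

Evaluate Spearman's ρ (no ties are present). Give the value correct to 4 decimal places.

Rank u: 1, 2, 3, 5, 4
Rank v: 3, 4, 1, 2, 5
d = rank(u) − rank(v): -2, -2, 2, 3, -1; Σd² = 22
ρ = 1 − 6Σd² / [n(n²−1)] = 1 − 6×22 / (5×24) = 1 − 132/120 ≈ -0.1000

-0.1000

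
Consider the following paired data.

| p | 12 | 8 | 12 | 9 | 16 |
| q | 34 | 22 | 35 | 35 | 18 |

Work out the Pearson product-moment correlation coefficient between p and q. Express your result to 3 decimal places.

n = 5, Σp = 57, Σq = 144, Σp² = 689, Σq² = 4414, Σpq = 1607
nΣpq − ΣpΣq = 8035 − 8208 = -173
nΣp² − (Σp)² = 3445 − 3249 = 196; nΣq² − (Σq)² = 22070 − 20736 = 1334
r = -173 / √(196 × 1334) = -173 / 511.3355 ≈ -0.338

-0.338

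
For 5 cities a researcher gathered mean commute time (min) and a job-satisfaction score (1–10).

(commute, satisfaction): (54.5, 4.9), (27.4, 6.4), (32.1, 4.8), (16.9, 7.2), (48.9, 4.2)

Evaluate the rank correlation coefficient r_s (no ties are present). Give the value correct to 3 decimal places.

-0.700

Rank commute: 5, 2, 3, 1, 4
Rank satisfaction: 3, 4, 2, 5, 1
d = rank(commute) − rank(satisfaction): 2, -2, 1, -4, 3; Σd² = 34
ρ = 1 − 6Σd² / [n(n²−1)] = 1 − 6×34 / (5×24) = 1 − 204/120 ≈ -0.700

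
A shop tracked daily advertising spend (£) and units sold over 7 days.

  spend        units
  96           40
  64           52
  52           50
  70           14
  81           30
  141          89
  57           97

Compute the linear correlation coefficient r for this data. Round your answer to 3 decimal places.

n = 7, Σx = 561, Σy = 372, Σx² = 50607, Σy² = 25230, Σxy = 31256
nΣxy − ΣxΣy = 218792 − 208692 = 10100
nΣx² − (Σx)² = 354249 − 314721 = 39528; nΣy² − (Σy)² = 176610 − 138384 = 38226
r = 10100 / √(39528 × 38226) = 10100 / 38871.5491 ≈ 0.260

0.260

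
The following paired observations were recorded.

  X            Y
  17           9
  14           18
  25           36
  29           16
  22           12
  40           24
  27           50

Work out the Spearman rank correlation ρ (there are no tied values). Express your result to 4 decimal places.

Rank X: 2, 1, 4, 6, 3, 7, 5
Rank Y: 1, 4, 6, 3, 2, 5, 7
d = rank(X) − rank(Y): 1, -3, -2, 3, 1, 2, -2; Σd² = 32
ρ = 1 − 6Σd² / [n(n²−1)] = 1 − 6×32 / (7×48) = 1 − 192/336 ≈ 0.4286

0.4286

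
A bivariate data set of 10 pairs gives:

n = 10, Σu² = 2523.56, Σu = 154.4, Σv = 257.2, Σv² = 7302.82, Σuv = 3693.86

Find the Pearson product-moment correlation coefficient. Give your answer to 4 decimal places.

r = (nΣuv − ΣuΣv) / √[(nΣu² − (Σu)²)(nΣv² − (Σv)²)]
Numerator: 10×3693.86 − 154.4×257.2 = -2773.08
Denominator: √[(25235.6 − 23839.36)(73028.2 − 66151.84)] = √[1396.24 × 6876.36] = 3098.5559
r = -2773.08 / 3098.5559 ≈ -0.8950

-0.8950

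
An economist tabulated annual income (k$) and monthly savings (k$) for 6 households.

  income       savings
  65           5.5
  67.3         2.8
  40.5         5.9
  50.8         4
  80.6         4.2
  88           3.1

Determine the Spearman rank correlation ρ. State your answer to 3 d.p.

-0.600

Rank income: 3, 4, 1, 2, 5, 6
Rank savings: 5, 1, 6, 3, 4, 2
d = rank(income) − rank(savings): -2, 3, -5, -1, 1, 4; Σd² = 56
ρ = 1 − 6Σd² / [n(n²−1)] = 1 − 6×56 / (6×35) = 1 − 336/210 ≈ -0.600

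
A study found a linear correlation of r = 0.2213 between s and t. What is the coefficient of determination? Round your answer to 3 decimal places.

0.049

r² = (0.2213)² = 0.049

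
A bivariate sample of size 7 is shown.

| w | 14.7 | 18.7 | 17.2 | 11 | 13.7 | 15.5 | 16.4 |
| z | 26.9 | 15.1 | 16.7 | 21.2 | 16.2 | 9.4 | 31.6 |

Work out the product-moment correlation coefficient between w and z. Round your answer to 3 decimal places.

n = 7, Σw = 107.2, Σz = 137.1, Σw² = 1679.52, Σz² = 3029.31, Σwz = 2084.12
nΣwz − ΣwΣz = 14588.84 − 14697.12 = -108.28
nΣw² − (Σw)² = 11756.64 − 11491.84 = 264.8; nΣz² − (Σz)² = 21205.17 − 18796.41 = 2408.76
r = -108.28 / √(264.8 × 2408.76) = -108.28 / 798.6486 ≈ -0.136

-0.136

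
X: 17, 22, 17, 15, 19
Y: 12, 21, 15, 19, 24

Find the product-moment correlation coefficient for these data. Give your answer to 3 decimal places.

n = 5, ΣX = 90, ΣY = 91, ΣX² = 1648, ΣY² = 1747, ΣXY = 1662
nΣXY − ΣXΣY = 8310 − 8190 = 120
nΣX² − (ΣX)² = 8240 − 8100 = 140; nΣY² − (ΣY)² = 8735 − 8281 = 454
r = 120 / √(140 × 454) = 120 / 252.1111 ≈ 0.476

0.476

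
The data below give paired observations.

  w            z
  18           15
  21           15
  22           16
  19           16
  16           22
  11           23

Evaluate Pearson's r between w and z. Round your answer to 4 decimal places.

n = 6, Σw = 107, Σz = 107, Σw² = 1987, Σz² = 1975, Σwz = 1846
nΣwz − ΣwΣz = 11076 − 11449 = -373
nΣw² − (Σw)² = 11922 − 11449 = 473; nΣz² − (Σz)² = 11850 − 11449 = 401
r = -373 / √(473 × 401) = -373 / 435.5146 ≈ -0.8565

-0.8565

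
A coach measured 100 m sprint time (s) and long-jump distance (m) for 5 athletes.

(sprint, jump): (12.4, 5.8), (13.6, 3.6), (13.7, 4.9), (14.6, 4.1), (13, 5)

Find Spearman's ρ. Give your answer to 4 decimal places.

Rank sprint: 1, 3, 4, 5, 2
Rank jump: 5, 1, 3, 2, 4
d = rank(sprint) − rank(jump): -4, 2, 1, 3, -2; Σd² = 34
ρ = 1 − 6Σd² / [n(n²−1)] = 1 − 6×34 / (5×24) = 1 − 204/120 ≈ -0.7000

-0.7000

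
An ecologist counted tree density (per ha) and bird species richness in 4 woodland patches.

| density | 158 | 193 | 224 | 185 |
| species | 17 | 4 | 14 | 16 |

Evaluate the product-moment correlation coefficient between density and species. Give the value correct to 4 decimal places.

n = 4, Σx = 760, Σy = 51, Σx² = 146614, Σy² = 757, Σxy = 9554
nΣxy − ΣxΣy = 38216 − 38760 = -544
nΣx² − (Σx)² = 586456 − 577600 = 8856; nΣy² − (Σy)² = 3028 − 2601 = 427
r = -544 / √(8856 × 427) = -544 / 1944.6110 ≈ -0.2797

-0.2797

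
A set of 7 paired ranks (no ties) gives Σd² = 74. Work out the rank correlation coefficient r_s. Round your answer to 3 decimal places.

-0.321

ρ = 1 − 6Σd² / [n(n²−1)] = 1 − 6×74 / (7×48)
  = 1 − 444/336 = 1 − 1.3214 ≈ -0.321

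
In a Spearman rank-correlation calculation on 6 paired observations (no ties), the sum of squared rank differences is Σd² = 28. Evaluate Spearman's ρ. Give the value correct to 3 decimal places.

ρ = 1 − 6Σd² / [n(n²−1)] = 1 − 6×28 / (6×35)
  = 1 − 168/210 = 1 − 0.8000 ≈ 0.200

0.200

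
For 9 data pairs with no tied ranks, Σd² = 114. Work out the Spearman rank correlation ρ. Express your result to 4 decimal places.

ρ = 1 − 6Σd² / [n(n²−1)] = 1 − 6×114 / (9×80)
  = 1 − 684/720 = 1 − 0.95000 ≈ 0.0500

0.0500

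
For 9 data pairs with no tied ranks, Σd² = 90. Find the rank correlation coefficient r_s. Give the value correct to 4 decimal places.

ρ = 1 − 6Σd² / [n(n²−1)] = 1 − 6×90 / (9×80)
  = 1 − 540/720 = 1 − 0.75000 ≈ 0.2500

0.2500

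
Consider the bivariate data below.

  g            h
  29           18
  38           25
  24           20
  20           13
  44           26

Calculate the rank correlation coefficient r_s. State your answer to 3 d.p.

0.900

Rank g: 3, 4, 2, 1, 5
Rank h: 2, 4, 3, 1, 5
d = rank(g) − rank(h): 1, 0, -1, 0, 0; Σd² = 2
ρ = 1 − 6Σd² / [n(n²−1)] = 1 − 6×2 / (5×24) = 1 − 12/120 ≈ 0.900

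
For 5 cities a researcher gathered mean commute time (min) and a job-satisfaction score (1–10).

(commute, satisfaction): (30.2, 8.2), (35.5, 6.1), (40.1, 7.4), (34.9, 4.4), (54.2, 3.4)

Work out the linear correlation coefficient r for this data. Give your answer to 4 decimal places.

-0.6929

n = 5, Σx = 194.9, Σy = 29.5, Σx² = 7935.95, Σy² = 190.13, Σxy = 1098.77
nΣxy − ΣxΣy = 5493.85 − 5749.55 = -255.7
nΣx² − (Σx)² = 39679.75 − 37986.01 = 1693.74; nΣy² − (Σy)² = 950.65 − 870.25 = 80.4
r = -255.7 / √(1693.74 × 80.4) = -255.7 / 369.0213 ≈ -0.6929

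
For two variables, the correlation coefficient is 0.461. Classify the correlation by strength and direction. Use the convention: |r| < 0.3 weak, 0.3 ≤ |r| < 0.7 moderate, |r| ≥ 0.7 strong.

r = 0.461 > 0 so the relationship is positive.
|r| = 0.461, which falls in the moderate range.

moderate positive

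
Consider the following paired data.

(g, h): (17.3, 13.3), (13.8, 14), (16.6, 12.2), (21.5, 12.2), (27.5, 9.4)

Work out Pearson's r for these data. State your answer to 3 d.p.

n = 5, Σg = 96.7, Σh = 61.1, Σg² = 1983.79, Σh² = 758.93, Σgh = 1146.61
nΣgh − ΣgΣh = 5733.05 − 5908.37 = -175.32
nΣg² − (Σg)² = 9918.95 − 9350.89 = 568.06; nΣh² − (Σh)² = 3794.65 − 3733.21 = 61.44
r = -175.32 / √(568.06 × 61.44) = -175.32 / 186.8197 ≈ -0.938

-0.938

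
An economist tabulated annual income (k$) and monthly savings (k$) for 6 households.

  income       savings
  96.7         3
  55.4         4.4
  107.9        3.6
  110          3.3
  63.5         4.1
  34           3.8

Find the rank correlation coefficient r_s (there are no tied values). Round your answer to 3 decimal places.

-0.657

Rank income: 4, 2, 5, 6, 3, 1
Rank savings: 1, 6, 3, 2, 5, 4
d = rank(income) − rank(savings): 3, -4, 2, 4, -2, -3; Σd² = 58
ρ = 1 − 6Σd² / [n(n²−1)] = 1 − 6×58 / (6×35) = 1 − 348/210 ≈ -0.657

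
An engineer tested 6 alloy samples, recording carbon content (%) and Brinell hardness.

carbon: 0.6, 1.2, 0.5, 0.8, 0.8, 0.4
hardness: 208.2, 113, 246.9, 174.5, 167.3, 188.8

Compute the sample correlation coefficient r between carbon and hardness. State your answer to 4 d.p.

-0.8537

n = 6, Σx = 4.3, Σy = 1098.7, Σx² = 3.49, Σy² = 211160.83, Σxy = 732.93
nΣxy − ΣxΣy = 4397.58 − 4724.41 = -326.83
nΣx² − (Σx)² = 20.94 − 18.49 = 2.45; nΣy² − (Σy)² = 1266964.98 − 1207141.69 = 59823.29
r = -326.83 / √(2.45 × 59823.29) = -326.83 / 382.8408 ≈ -0.8537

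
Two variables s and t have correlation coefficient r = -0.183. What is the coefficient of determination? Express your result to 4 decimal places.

r² = (-0.183)² = 0.0335

0.0335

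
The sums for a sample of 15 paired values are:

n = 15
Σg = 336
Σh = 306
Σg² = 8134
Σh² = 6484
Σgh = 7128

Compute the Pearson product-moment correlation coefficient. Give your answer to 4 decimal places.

r = (nΣgh − ΣgΣh) / √[(nΣg² − (Σg)²)(nΣh² − (Σh)²)]
Numerator: 15×7128 − 336×306 = 4104
Denominator: √[(122010 − 112896)(97260 − 93636)] = √[9114 × 3624] = 5747.0981
r = 4104 / 5747.0981 ≈ 0.7141

0.7141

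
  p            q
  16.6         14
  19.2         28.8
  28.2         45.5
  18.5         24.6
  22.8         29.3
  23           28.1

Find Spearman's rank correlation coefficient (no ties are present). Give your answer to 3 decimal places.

0.829

Rank p: 1, 3, 6, 2, 4, 5
Rank q: 1, 4, 6, 2, 5, 3
d = rank(p) − rank(q): 0, -1, 0, 0, -1, 2; Σd² = 6
ρ = 1 − 6Σd² / [n(n²−1)] = 1 − 6×6 / (6×35) = 1 − 36/210 ≈ 0.829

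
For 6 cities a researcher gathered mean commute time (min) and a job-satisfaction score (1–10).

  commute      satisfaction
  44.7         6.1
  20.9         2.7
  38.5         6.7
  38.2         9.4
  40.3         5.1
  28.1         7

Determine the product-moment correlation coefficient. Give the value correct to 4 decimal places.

n = 6, Σx = 210.7, Σy = 37, Σx² = 7790.09, Σy² = 252.76, Σxy = 1348.36
nΣxy − ΣxΣy = 8090.16 − 7795.9 = 294.26
nΣx² − (Σx)² = 46740.54 − 44394.49 = 2346.05; nΣy² − (Σy)² = 1516.56 − 1369 = 147.56
r = 294.26 / √(2346.05 × 147.56) = 294.26 / 588.3733 ≈ 0.5001

0.5001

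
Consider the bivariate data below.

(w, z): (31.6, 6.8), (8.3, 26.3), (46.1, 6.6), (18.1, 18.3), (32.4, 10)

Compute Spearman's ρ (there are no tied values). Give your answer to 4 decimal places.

Rank w: 3, 1, 5, 2, 4
Rank z: 2, 5, 1, 4, 3
d = rank(w) − rank(z): 1, -4, 4, -2, 1; Σd² = 38
ρ = 1 − 6Σd² / [n(n²−1)] = 1 − 6×38 / (5×24) = 1 − 228/120 ≈ -0.9000

-0.9000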